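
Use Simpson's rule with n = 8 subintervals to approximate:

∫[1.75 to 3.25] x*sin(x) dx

f(x) = x*sin(x)
a = 1.75, b = 3.25, n = 8
h = (b - a)/n = 0.187500

Simpson's rule: (h/3)[f(x₀) + 4f(x₁) + 2f(x₂) + ... + f(xₙ)]

x_0 = 1.7500, f(x_0) = 1.721975, coefficient = 1
x_1 = 1.9375, f(x_1) = 1.808684, coefficient = 4
x_2 = 2.1250, f(x_2) = 1.806930, coefficient = 2
x_3 = 2.3125, f(x_3) = 1.705050, coefficient = 4
x_4 = 2.5000, f(x_4) = 1.496180, coefficient = 2
x_5 = 2.6875, f(x_5) = 1.178864, coefficient = 4
x_6 = 2.8750, f(x_6) = 0.757407, coefficient = 2
x_7 = 3.0625, f(x_7) = 0.241969, coefficient = 4
x_8 = 3.2500, f(x_8) = -0.351634, coefficient = 1

I ≈ (0.187500/3) × 29.229641 = 1.826853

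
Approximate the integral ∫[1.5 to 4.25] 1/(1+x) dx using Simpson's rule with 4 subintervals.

f(x) = 1/(1+x)
a = 1.5, b = 4.25, n = 4
h = (b - a)/n = 0.687500

Simpson's rule: (h/3)[f(x₀) + 4f(x₁) + 2f(x₂) + ... + f(xₙ)]

x_0 = 1.5000, f(x_0) = 0.400000, coefficient = 1
x_1 = 2.1875, f(x_1) = 0.313725, coefficient = 4
x_2 = 2.8750, f(x_2) = 0.258065, coefficient = 2
x_3 = 3.5625, f(x_3) = 0.219178, coefficient = 4
x_4 = 4.2500, f(x_4) = 0.190476, coefficient = 1

I ≈ (0.687500/3) × 3.238220 = 0.742092
Exact value: 0.741937
Error: 0.000155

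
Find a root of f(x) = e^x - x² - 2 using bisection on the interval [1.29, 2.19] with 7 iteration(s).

f(x) = e^x - x² - 2
Initial interval: [1.29, 2.19]

Iteration 1:
  c_1 = (1.290000 + 2.190000)/2 = 1.740000
  f(c_1) = f(1.740000) = 0.669743
  f(a) × f(c) < 0, new interval: [1.290000, 1.740000]
Iteration 2:
  c_2 = (1.290000 + 1.740000)/2 = 1.515000
  f(c_2) = f(1.515000) = 0.254196
  f(a) × f(c) < 0, new interval: [1.290000, 1.515000]
Iteration 3:
  c_3 = (1.290000 + 1.515000)/2 = 1.402500
  f(c_3) = f(1.402500) = 0.098344
  f(a) × f(c) < 0, new interval: [1.290000, 1.402500]
Iteration 4:
  c_4 = (1.290000 + 1.402500)/2 = 1.346250
  f(c_4) = f(1.346250) = 0.030598
  f(a) × f(c) < 0, new interval: [1.290000, 1.346250]
Iteration 5:
  c_5 = (1.290000 + 1.346250)/2 = 1.318125
  f(c_5) = f(1.318125) = -0.001044
  f(a) × f(c) ≥ 0, new interval: [1.318125, 1.346250]
Iteration 6:
  c_6 = (1.318125 + 1.346250)/2 = 1.332187
  f(c_6) = f(1.332187) = 0.014600
  f(a) × f(c) < 0, new interval: [1.318125, 1.332187]
Iteration 7:
  c_7 = (1.318125 + 1.332187)/2 = 1.325156
  f(c_7) = f(1.325156) = 0.006734
  f(a) × f(c) < 0, new interval: [1.318125, 1.325156]

After 7 iteration(s), the approximation is c_7 = 1.325156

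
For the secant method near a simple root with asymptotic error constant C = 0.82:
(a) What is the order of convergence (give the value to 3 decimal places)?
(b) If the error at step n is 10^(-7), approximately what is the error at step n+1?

(a) Secant method has superlinear convergence with order φ = (1+√5)/2 ≈ 1.618.
    This means |e_{n+1}| ≈ C|e_n|^1.618.

(b) With |e_n| = 10^(-7) and C = 0.82:
    |e_{n+1}| ≈ 0.82 × (10^(-7))^1.618 = 0.82 × 10^(-11.33)

(a) ≈ 1.618 (golden ratio); (b) |e_{n+1}| ≈ 3.869e-12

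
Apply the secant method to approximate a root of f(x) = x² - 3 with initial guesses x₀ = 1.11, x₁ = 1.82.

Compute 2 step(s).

f(x) = x² - 3
x₀ = 1.11, x₁ = 1.82

Secant formula: x_{n+1} = x_n - f(x_n)(x_n - x_{n-1})/(f(x_n) - f(x_{n-1}))

Iteration 1:
  f(1.110000) = -1.767900
  f(1.820000) = 0.312400
  x_2 = 1.820000 - 0.312400×(1.820000 - 1.110000)/(0.312400 - (-1.767900))
       = 1.713379
Iteration 2:
  f(1.820000) = 0.312400
  f(1.713379) = -0.064333
  x_3 = 1.713379 - (-0.064333)×(1.713379 - 1.820000)/(-0.064333 - 0.312400)
       = 1.731586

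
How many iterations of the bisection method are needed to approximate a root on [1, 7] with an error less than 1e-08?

We need (b-a)/2^n ≤ 1e-08
(7 - 1)/2^n ≤ 1e-08
6/2^n ≤ 1e-08
2^n ≥ 600000000
n ≥ log₂(600000000) = 29.16
n ≥ 30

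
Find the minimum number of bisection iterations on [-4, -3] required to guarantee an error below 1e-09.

We need (b-a)/2^n ≤ 1e-09
(-3 - (-4))/2^n ≤ 1e-09
1/2^n ≤ 1e-09
2^n ≥ 1000000000
n ≥ log₂(1000000000) = 29.90
n ≥ 30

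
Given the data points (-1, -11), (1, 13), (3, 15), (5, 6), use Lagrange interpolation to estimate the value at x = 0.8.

Lagrange interpolation formula:
P(x) = Σ yᵢ × Lᵢ(x)
where Lᵢ(x) = Π_{j≠i} (x - xⱼ)/(xᵢ - xⱼ)

L_0(0.8) = (0.8 - 1)/(-1 - 1) × (0.8 - 3)/(-1 - 3) × (0.8 - 5)/(-1 - 5) = 0.038500
L_1(0.8) = (0.8 - (-1))/(1 - (-1)) × (0.8 - 3)/(1 - 3) × (0.8 - 5)/(1 - 5) = 1.039500
L_2(0.8) = (0.8 - (-1))/(3 - (-1)) × (0.8 - 1)/(3 - 1) × (0.8 - 5)/(3 - 5) = -0.094500
L_3(0.8) = (0.8 - (-1))/(5 - (-1)) × (0.8 - 1)/(5 - 1) × (0.8 - 3)/(5 - 3) = 0.016500

P(0.8) = (-11)×L_0(0.8) + 13×L_1(0.8) + 15×L_2(0.8) + 6×L_3(0.8)
P(0.8) = 11.771500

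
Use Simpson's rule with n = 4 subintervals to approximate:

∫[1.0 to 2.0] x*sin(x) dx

f(x) = x*sin(x)
a = 1.0, b = 2.0, n = 4
h = (b - a)/n = 0.250000

Simpson's rule: (h/3)[f(x₀) + 4f(x₁) + 2f(x₂) + ... + f(xₙ)]

x_0 = 1.0000, f(x_0) = 0.841471, coefficient = 1
x_1 = 1.2500, f(x_1) = 1.186231, coefficient = 4
x_2 = 1.5000, f(x_2) = 1.496242, coefficient = 2
x_3 = 1.7500, f(x_3) = 1.721975, coefficient = 4
x_4 = 2.0000, f(x_4) = 1.818595, coefficient = 1

I ≈ (0.250000/3) × 17.285376 = 1.440448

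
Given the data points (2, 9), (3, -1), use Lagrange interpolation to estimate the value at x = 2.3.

Lagrange interpolation formula:
P(x) = Σ yᵢ × Lᵢ(x)
where Lᵢ(x) = Π_{j≠i} (x - xⱼ)/(xᵢ - xⱼ)

L_0(2.3) = (2.3 - 3)/(2 - 3) = 0.700000
L_1(2.3) = (2.3 - 2)/(3 - 2) = 0.300000

P(2.3) = 9×L_0(2.3) + (-1)×L_1(2.3)
P(2.3) = 6.000000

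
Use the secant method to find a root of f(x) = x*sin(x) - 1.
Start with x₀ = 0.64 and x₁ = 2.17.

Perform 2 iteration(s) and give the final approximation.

f(x) = x*sin(x) - 1
x₀ = 0.64, x₁ = 2.17

Secant formula: x_{n+1} = x_n - f(x_n)(x_n - x_{n-1})/(f(x_n) - f(x_{n-1}))

Iteration 1:
  f(0.640000) = -0.617795
  f(2.170000) = 0.791953
  x_2 = 2.170000 - 0.791953×(2.170000 - 0.640000)/(0.791953 - (-0.617795))
       = 1.310493
Iteration 2:
  f(2.170000) = 0.791953
  f(1.310493) = 0.266345
  x_3 = 1.310493 - 0.266345×(1.310493 - 2.170000)/(0.266345 - 0.791953)
       = 0.874949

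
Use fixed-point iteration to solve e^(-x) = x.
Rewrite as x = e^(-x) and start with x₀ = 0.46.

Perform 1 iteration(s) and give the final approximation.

Equation: e^(-x) = x
Fixed-point form: x = e^(-x)
x₀ = 0.46

x_1 = g(0.460000) = 0.631284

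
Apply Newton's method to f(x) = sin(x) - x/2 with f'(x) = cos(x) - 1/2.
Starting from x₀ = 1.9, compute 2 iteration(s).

f(x) = sin(x) - x/2
f'(x) = cos(x) - 1/2
x₀ = 1.9

Newton-Raphson formula: x_{n+1} = x_n - f(x_n)/f'(x_n)

Iteration 1:
  f(1.900000) = -0.003700
  f'(1.900000) = -0.823290
  x_1 = 1.900000 - (-0.003700)/(-0.823290) = 1.895506
Iteration 2:
  f(1.895506) = -0.000010
  f'(1.895506) = -0.819034
  x_2 = 1.895506 - (-0.000010)/(-0.819034) = 1.895494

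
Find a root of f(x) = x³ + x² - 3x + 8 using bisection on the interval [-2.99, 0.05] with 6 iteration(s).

f(x) = x³ + x² - 3x + 8
Initial interval: [-2.99, 0.05]

Iteration 1:
  c_1 = (-2.990000 + 0.050000)/2 = -1.470000
  f(c_1) = f(-1.470000) = 11.394377
  f(a) × f(c) < 0, new interval: [-2.990000, -1.470000]
Iteration 2:
  c_2 = (-2.990000 + (-1.470000))/2 = -2.230000
  f(c_2) = f(-2.230000) = 8.573333
  f(a) × f(c) < 0, new interval: [-2.990000, -2.230000]
Iteration 3:
  c_3 = (-2.990000 + (-2.230000))/2 = -2.610000
  f(c_3) = f(-2.610000) = 4.862519
  f(a) × f(c) < 0, new interval: [-2.990000, -2.610000]
Iteration 4:
  c_4 = (-2.990000 + (-2.610000))/2 = -2.800000
  f(c_4) = f(-2.800000) = 2.288000
  f(a) × f(c) < 0, new interval: [-2.990000, -2.800000]
Iteration 5:
  c_5 = (-2.990000 + (-2.800000))/2 = -2.895000
  f(c_5) = f(-2.895000) = 0.802958
  f(a) × f(c) < 0, new interval: [-2.990000, -2.895000]
Iteration 6:
  c_6 = (-2.990000 + (-2.895000))/2 = -2.942500
  f(c_6) = f(-2.942500) = 0.008740
  f(a) × f(c) < 0, new interval: [-2.990000, -2.942500]

After 6 iteration(s), the approximation is c_6 = -2.942500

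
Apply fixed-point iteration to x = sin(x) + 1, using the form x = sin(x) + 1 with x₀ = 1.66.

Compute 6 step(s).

Equation: x = sin(x) + 1
Fixed-point form: x = sin(x) + 1
x₀ = 1.66

x_1 = g(1.660000) = 1.996024
x_2 = g(1.996024) = 1.910945
x_3 = g(1.910945) = 1.942705
x_4 = g(1.942705) = 1.931635
x_5 = g(1.931635) = 1.935601
x_6 = g(1.935601) = 1.934193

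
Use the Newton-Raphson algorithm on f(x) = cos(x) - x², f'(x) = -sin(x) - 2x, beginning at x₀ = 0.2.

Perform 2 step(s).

f(x) = cos(x) - x²
f'(x) = -sin(x) - 2x
x₀ = 0.2

Newton-Raphson formula: x_{n+1} = x_n - f(x_n)/f'(x_n)

Iteration 1:
  f(0.200000) = 0.940067
  f'(0.200000) = -0.598669
  x_1 = 0.200000 - 0.940067/(-0.598669) = 1.770260
Iteration 2:
  f(1.770260) = -3.331965
  f'(1.770260) = -4.520693
  x_2 = 1.770260 - (-3.331965)/(-4.520693) = 1.033213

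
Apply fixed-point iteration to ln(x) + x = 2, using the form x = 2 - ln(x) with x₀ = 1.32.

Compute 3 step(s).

Equation: ln(x) + x = 2
Fixed-point form: x = 2 - ln(x)
x₀ = 1.32

x_1 = g(1.320000) = 1.722368
x_2 = g(1.722368) = 1.456300
x_3 = g(1.456300) = 1.624101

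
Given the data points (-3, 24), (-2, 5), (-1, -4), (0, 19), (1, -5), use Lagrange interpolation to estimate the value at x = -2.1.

Lagrange interpolation formula:
P(x) = Σ yᵢ × Lᵢ(x)
where Lᵢ(x) = Π_{j≠i} (x - xⱼ)/(xᵢ - xⱼ)

L_0(-2.1) = (-2.1 - (-2))/(-3 - (-2)) × (-2.1 - (-1))/(-3 - (-1)) × (-2.1 - 0)/(-3 - 0) × (-2.1 - 1)/(-3 - 1) = 0.029838
L_1(-2.1) = (-2.1 - (-3))/(-2 - (-3)) × (-2.1 - (-1))/(-2 - (-1)) × (-2.1 - 0)/(-2 - 0) × (-2.1 - 1)/(-2 - 1) = 1.074150
L_2(-2.1) = (-2.1 - (-3))/(-1 - (-3)) × (-2.1 - (-2))/(-1 - (-2)) × (-2.1 - 0)/(-1 - 0) × (-2.1 - 1)/(-1 - 1) = -0.146475
L_3(-2.1) = (-2.1 - (-3))/(0 - (-3)) × (-2.1 - (-2))/(0 - (-2)) × (-2.1 - (-1))/(0 - (-1)) × (-2.1 - 1)/(0 - 1) = 0.051150
L_4(-2.1) = (-2.1 - (-3))/(1 - (-3)) × (-2.1 - (-2))/(1 - (-2)) × (-2.1 - (-1))/(1 - (-1)) × (-2.1 - 0)/(1 - 0) = -0.008663

P(-2.1) = 24×L_0(-2.1) + 5×L_1(-2.1) + (-4)×L_2(-2.1) + 19×L_3(-2.1) + (-5)×L_4(-2.1)
P(-2.1) = 7.687913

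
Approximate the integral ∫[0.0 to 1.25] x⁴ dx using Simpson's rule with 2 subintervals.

f(x) = x⁴
a = 0.0, b = 1.25, n = 2
h = (b - a)/n = 0.625000

Simpson's rule: (h/3)[f(x₀) + 4f(x₁) + 2f(x₂) + ... + f(xₙ)]

x_0 = 0.0000, f(x_0) = 0.000000, coefficient = 1
x_1 = 0.6250, f(x_1) = 0.152588, coefficient = 4
x_2 = 1.2500, f(x_2) = 2.441406, coefficient = 1

I ≈ (0.625000/3) × 3.051758 = 0.635783
Exact value: 0.610352
Error: 0.025431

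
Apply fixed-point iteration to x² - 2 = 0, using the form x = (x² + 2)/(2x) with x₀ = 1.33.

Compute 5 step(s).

Equation: x² - 2 = 0
Fixed-point form: x = (x² + 2)/(2x)
x₀ = 1.33

x_1 = g(1.330000) = 1.416880
x_2 = g(1.416880) = 1.414216
x_3 = g(1.414216) = 1.414214
x_4 = g(1.414214) = 1.414214
x_5 = g(1.414214) = 1.414214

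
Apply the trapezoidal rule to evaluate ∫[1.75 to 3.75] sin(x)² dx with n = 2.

f(x) = sin(x)²
a = 1.75, b = 3.75, n = 2
h = (b - a)/n = 1.000000

Trapezoidal rule: (h/2)[f(x₀) + 2f(x₁) + 2f(x₂) + ... + f(xₙ)]

x_0 = 1.7500, f(x_0) = 0.968228, coefficient = 1
x_1 = 2.7500, f(x_1) = 0.145665, coefficient = 2
x_2 = 3.7500, f(x_2) = 0.326682, coefficient = 1

I ≈ (1.000000/2) × 1.586241 = 0.793120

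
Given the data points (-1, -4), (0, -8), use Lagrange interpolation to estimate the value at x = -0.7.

Lagrange interpolation formula:
P(x) = Σ yᵢ × Lᵢ(x)
where Lᵢ(x) = Π_{j≠i} (x - xⱼ)/(xᵢ - xⱼ)

L_0(-0.7) = (-0.7 - 0)/(-1 - 0) = 0.700000
L_1(-0.7) = (-0.7 - (-1))/(0 - (-1)) = 0.300000

P(-0.7) = (-4)×L_0(-0.7) + (-8)×L_1(-0.7)
P(-0.7) = -5.200000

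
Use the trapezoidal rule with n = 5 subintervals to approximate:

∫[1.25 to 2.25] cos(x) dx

f(x) = cos(x)
a = 1.25, b = 2.25, n = 5
h = (b - a)/n = 0.200000

Trapezoidal rule: (h/2)[f(x₀) + 2f(x₁) + 2f(x₂) + ... + f(xₙ)]

x_0 = 1.2500, f(x_0) = 0.315322, coefficient = 1
x_1 = 1.4500, f(x_1) = 0.120503, coefficient = 2
x_2 = 1.6500, f(x_2) = -0.079121, coefficient = 2
x_3 = 1.8500, f(x_3) = -0.275590, coefficient = 2
x_4 = 2.0500, f(x_4) = -0.461073, coefficient = 2
x_5 = 2.2500, f(x_5) = -0.628174, coefficient = 1

I ≈ (0.200000/2) × -1.703413 = -0.170341
Exact value: -0.170911
Error: 0.000570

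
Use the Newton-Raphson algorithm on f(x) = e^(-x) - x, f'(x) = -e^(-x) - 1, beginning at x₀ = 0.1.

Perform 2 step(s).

f(x) = e^(-x) - x
f'(x) = -e^(-x) - 1
x₀ = 0.1

Newton-Raphson formula: x_{n+1} = x_n - f(x_n)/f'(x_n)

Iteration 1:
  f(0.100000) = 0.804837
  f'(0.100000) = -1.904837
  x_1 = 0.100000 - 0.804837/(-1.904837) = 0.522523
Iteration 2:
  f(0.522523) = 0.070500
  f'(0.522523) = -1.593023
  x_2 = 0.522523 - 0.070500/(-1.593023) = 0.566778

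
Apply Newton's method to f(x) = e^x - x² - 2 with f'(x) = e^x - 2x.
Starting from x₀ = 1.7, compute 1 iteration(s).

f(x) = e^x - x² - 2
f'(x) = e^x - 2x
x₀ = 1.7

Newton-Raphson formula: x_{n+1} = x_n - f(x_n)/f'(x_n)

Iteration 1:
  f(1.700000) = 0.583947
  f'(1.700000) = 2.073947
  x_1 = 1.700000 - 0.583947/2.073947 = 1.418437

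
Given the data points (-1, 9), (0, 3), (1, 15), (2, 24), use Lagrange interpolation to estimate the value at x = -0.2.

Lagrange interpolation formula:
P(x) = Σ yᵢ × Lᵢ(x)
where Lᵢ(x) = Π_{j≠i} (x - xⱼ)/(xᵢ - xⱼ)

L_0(-0.2) = (-0.2 - 0)/(-1 - 0) × (-0.2 - 1)/(-1 - 1) × (-0.2 - 2)/(-1 - 2) = 0.088000
L_1(-0.2) = (-0.2 - (-1))/(0 - (-1)) × (-0.2 - 1)/(0 - 1) × (-0.2 - 2)/(0 - 2) = 1.056000
L_2(-0.2) = (-0.2 - (-1))/(1 - (-1)) × (-0.2 - 0)/(1 - 0) × (-0.2 - 2)/(1 - 2) = -0.176000
L_3(-0.2) = (-0.2 - (-1))/(2 - (-1)) × (-0.2 - 0)/(2 - 0) × (-0.2 - 1)/(2 - 1) = 0.032000

P(-0.2) = 9×L_0(-0.2) + 3×L_1(-0.2) + 15×L_2(-0.2) + 24×L_3(-0.2)
P(-0.2) = 2.088000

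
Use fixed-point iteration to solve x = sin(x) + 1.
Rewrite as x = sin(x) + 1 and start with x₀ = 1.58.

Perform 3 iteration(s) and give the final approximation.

Equation: x = sin(x) + 1
Fixed-point form: x = sin(x) + 1
x₀ = 1.58

x_1 = g(1.580000) = 1.999958
x_2 = g(1.999958) = 1.909315
x_3 = g(1.909315) = 1.943248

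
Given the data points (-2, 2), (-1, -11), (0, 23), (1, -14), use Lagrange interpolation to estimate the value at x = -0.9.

Lagrange interpolation formula:
P(x) = Σ yᵢ × Lᵢ(x)
where Lᵢ(x) = Π_{j≠i} (x - xⱼ)/(xᵢ - xⱼ)

L_0(-0.9) = (-0.9 - (-1))/(-2 - (-1)) × (-0.9 - 0)/(-2 - 0) × (-0.9 - 1)/(-2 - 1) = -0.028500
L_1(-0.9) = (-0.9 - (-2))/(-1 - (-2)) × (-0.9 - 0)/(-1 - 0) × (-0.9 - 1)/(-1 - 1) = 0.940500
L_2(-0.9) = (-0.9 - (-2))/(0 - (-2)) × (-0.9 - (-1))/(0 - (-1)) × (-0.9 - 1)/(0 - 1) = 0.104500
L_3(-0.9) = (-0.9 - (-2))/(1 - (-2)) × (-0.9 - (-1))/(1 - (-1)) × (-0.9 - 0)/(1 - 0) = -0.016500

P(-0.9) = 2×L_0(-0.9) + (-11)×L_1(-0.9) + 23×L_2(-0.9) + (-14)×L_3(-0.9)
P(-0.9) = -7.768000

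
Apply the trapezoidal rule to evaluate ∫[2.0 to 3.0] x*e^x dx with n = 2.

f(x) = x*e^x
a = 2.0, b = 3.0, n = 2
h = (b - a)/n = 0.500000

Trapezoidal rule: (h/2)[f(x₀) + 2f(x₁) + 2f(x₂) + ... + f(xₙ)]

x_0 = 2.0000, f(x_0) = 14.778112, coefficient = 1
x_1 = 2.5000, f(x_1) = 30.456235, coefficient = 2
x_2 = 3.0000, f(x_2) = 60.256611, coefficient = 1

I ≈ (0.500000/2) × 135.947193 = 33.986798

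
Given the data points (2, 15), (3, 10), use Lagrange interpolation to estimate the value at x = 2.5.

Lagrange interpolation formula:
P(x) = Σ yᵢ × Lᵢ(x)
where Lᵢ(x) = Π_{j≠i} (x - xⱼ)/(xᵢ - xⱼ)

L_0(2.5) = (2.5 - 3)/(2 - 3) = 0.500000
L_1(2.5) = (2.5 - 2)/(3 - 2) = 0.500000

P(2.5) = 15×L_0(2.5) + 10×L_1(2.5)
P(2.5) = 12.500000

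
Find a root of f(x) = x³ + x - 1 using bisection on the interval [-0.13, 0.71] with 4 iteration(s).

f(x) = x³ + x - 1
Initial interval: [-0.13, 0.71]

Iteration 1:
  c_1 = (-0.130000 + 0.710000)/2 = 0.290000
  f(c_1) = f(0.290000) = -0.685611
  f(a) × f(c) ≥ 0, new interval: [0.290000, 0.710000]
Iteration 2:
  c_2 = (0.290000 + 0.710000)/2 = 0.500000
  f(c_2) = f(0.500000) = -0.375000
  f(a) × f(c) ≥ 0, new interval: [0.500000, 0.710000]
Iteration 3:
  c_3 = (0.500000 + 0.710000)/2 = 0.605000
  f(c_3) = f(0.605000) = -0.173555
  f(a) × f(c) ≥ 0, new interval: [0.605000, 0.710000]
Iteration 4:
  c_4 = (0.605000 + 0.710000)/2 = 0.657500
  f(c_4) = f(0.657500) = -0.058259
  f(a) × f(c) ≥ 0, new interval: [0.657500, 0.710000]

After 4 iteration(s), the approximation is c_4 = 0.657500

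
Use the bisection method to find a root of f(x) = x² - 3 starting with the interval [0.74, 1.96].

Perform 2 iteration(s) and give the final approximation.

f(x) = x² - 3
Initial interval: [0.74, 1.96]

Iteration 1:
  c_1 = (0.740000 + 1.960000)/2 = 1.350000
  f(c_1) = f(1.350000) = -1.177500
  f(a) × f(c) ≥ 0, new interval: [1.350000, 1.960000]
Iteration 2:
  c_2 = (1.350000 + 1.960000)/2 = 1.655000
  f(c_2) = f(1.655000) = -0.260975
  f(a) × f(c) ≥ 0, new interval: [1.655000, 1.960000]

After 2 iteration(s), the approximation is c_2 = 1.655000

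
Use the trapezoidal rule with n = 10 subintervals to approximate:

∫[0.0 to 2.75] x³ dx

f(x) = x³
a = 0.0, b = 2.75, n = 10
h = (b - a)/n = 0.275000

Trapezoidal rule: (h/2)[f(x₀) + 2f(x₁) + 2f(x₂) + ... + f(xₙ)]

x_0 = 0.0000, f(x_0) = 0.000000, coefficient = 1
x_1 = 0.2750, f(x_1) = 0.020797, coefficient = 2
x_2 = 0.5500, f(x_2) = 0.166375, coefficient = 2
x_3 = 0.8250, f(x_3) = 0.561516, coefficient = 2
x_4 = 1.1000, f(x_4) = 1.331000, coefficient = 2
x_5 = 1.3750, f(x_5) = 2.599609, coefficient = 2
x_6 = 1.6500, f(x_6) = 4.492125, coefficient = 2
x_7 = 1.9250, f(x_7) = 7.133328, coefficient = 2
x_8 = 2.2000, f(x_8) = 10.648000, coefficient = 2
x_9 = 2.4750, f(x_9) = 15.160922, coefficient = 2
x_10 = 2.7500, f(x_10) = 20.796875, coefficient = 1

I ≈ (0.275000/2) × 105.024219 = 14.440830
Exact value: 14.297852
Error: 0.142979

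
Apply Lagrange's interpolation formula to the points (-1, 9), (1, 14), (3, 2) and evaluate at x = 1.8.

Lagrange interpolation formula:
P(x) = Σ yᵢ × Lᵢ(x)
where Lᵢ(x) = Π_{j≠i} (x - xⱼ)/(xᵢ - xⱼ)

L_0(1.8) = (1.8 - 1)/(-1 - 1) × (1.8 - 3)/(-1 - 3) = -0.120000
L_1(1.8) = (1.8 - (-1))/(1 - (-1)) × (1.8 - 3)/(1 - 3) = 0.840000
L_2(1.8) = (1.8 - (-1))/(3 - (-1)) × (1.8 - 1)/(3 - 1) = 0.280000

P(1.8) = 9×L_0(1.8) + 14×L_1(1.8) + 2×L_2(1.8)
P(1.8) = 11.240000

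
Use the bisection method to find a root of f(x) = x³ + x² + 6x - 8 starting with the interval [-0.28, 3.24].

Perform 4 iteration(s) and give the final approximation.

f(x) = x³ + x² + 6x - 8
Initial interval: [-0.28, 3.24]

Iteration 1:
  c_1 = (-0.280000 + 3.240000)/2 = 1.480000
  f(c_1) = f(1.480000) = 6.312192
  f(a) × f(c) < 0, new interval: [-0.280000, 1.480000]
Iteration 2:
  c_2 = (-0.280000 + 1.480000)/2 = 0.600000
  f(c_2) = f(0.600000) = -3.824000
  f(a) × f(c) ≥ 0, new interval: [0.600000, 1.480000]
Iteration 3:
  c_3 = (0.600000 + 1.480000)/2 = 1.040000
  f(c_3) = f(1.040000) = 0.446464
  f(a) × f(c) < 0, new interval: [0.600000, 1.040000]
Iteration 4:
  c_4 = (0.600000 + 1.040000)/2 = 0.820000
  f(c_4) = f(0.820000) = -1.856232
  f(a) × f(c) ≥ 0, new interval: [0.820000, 1.040000]

After 4 iteration(s), the approximation is c_4 = 0.820000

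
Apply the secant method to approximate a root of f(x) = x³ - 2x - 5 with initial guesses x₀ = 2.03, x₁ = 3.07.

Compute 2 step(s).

f(x) = x³ - 2x - 5
x₀ = 2.03, x₁ = 3.07

Secant formula: x_{n+1} = x_n - f(x_n)(x_n - x_{n-1})/(f(x_n) - f(x_{n-1}))

Iteration 1:
  f(2.030000) = -0.694573
  f(3.070000) = 17.794443
  x_2 = 3.070000 - 17.794443×(3.070000 - 2.030000)/(17.794443 - (-0.694573))
       = 2.069069
Iteration 2:
  f(3.070000) = 17.794443
  f(2.069069) = -0.280352
  x_3 = 2.069069 - (-0.280352)×(2.069069 - 3.070000)/(-0.280352 - 17.794443)
       = 2.084595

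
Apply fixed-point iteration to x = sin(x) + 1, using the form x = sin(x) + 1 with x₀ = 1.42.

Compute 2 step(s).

Equation: x = sin(x) + 1
Fixed-point form: x = sin(x) + 1
x₀ = 1.42

x_1 = g(1.420000) = 1.988652
x_2 = g(1.988652) = 1.913961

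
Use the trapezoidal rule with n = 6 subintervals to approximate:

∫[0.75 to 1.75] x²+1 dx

f(x) = x²+1
a = 0.75, b = 1.75, n = 6
h = (b - a)/n = 0.166667

Trapezoidal rule: (h/2)[f(x₀) + 2f(x₁) + 2f(x₂) + ... + f(xₙ)]

x_0 = 0.7500, f(x_0) = 1.562500, coefficient = 1
x_1 = 0.9167, f(x_1) = 1.840278, coefficient = 2
x_2 = 1.0833, f(x_2) = 2.173611, coefficient = 2
x_3 = 1.2500, f(x_3) = 2.562500, coefficient = 2
x_4 = 1.4167, f(x_4) = 3.006944, coefficient = 2
x_5 = 1.5833, f(x_5) = 3.506944, coefficient = 2
x_6 = 1.7500, f(x_6) = 4.062500, coefficient = 1

I ≈ (0.166667/2) × 31.805556 = 2.650463
Exact value: 2.645833
Error: 0.004630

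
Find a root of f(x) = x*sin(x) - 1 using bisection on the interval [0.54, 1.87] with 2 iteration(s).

f(x) = x*sin(x) - 1
Initial interval: [0.54, 1.87]

Iteration 1:
  c_1 = (0.540000 + 1.870000)/2 = 1.205000
  f(c_1) = f(1.205000) = 0.125276
  f(a) × f(c) < 0, new interval: [0.540000, 1.205000]
Iteration 2:
  c_2 = (0.540000 + 1.205000)/2 = 0.872500
  f(c_2) = f(0.872500) = -0.331719
  f(a) × f(c) ≥ 0, new interval: [0.872500, 1.205000]

After 2 iteration(s), the approximation is c_2 = 0.872500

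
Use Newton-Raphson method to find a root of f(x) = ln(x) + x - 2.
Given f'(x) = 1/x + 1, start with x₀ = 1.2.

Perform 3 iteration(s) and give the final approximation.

f(x) = ln(x) + x - 2
f'(x) = 1/x + 1
x₀ = 1.2

Newton-Raphson formula: x_{n+1} = x_n - f(x_n)/f'(x_n)

Iteration 1:
  f(1.200000) = -0.617678
  f'(1.200000) = 1.833333
  x_1 = 1.200000 - (-0.617678)/1.833333 = 1.536916
Iteration 2:
  f(1.536916) = -0.033307
  f'(1.536916) = 1.650654
  x_2 = 1.536916 - (-0.033307)/1.650654 = 1.557094
Iteration 3:
  f(1.557094) = -0.000085
  f'(1.557094) = 1.642222
  x_3 = 1.557094 - (-0.000085)/1.642222 = 1.557146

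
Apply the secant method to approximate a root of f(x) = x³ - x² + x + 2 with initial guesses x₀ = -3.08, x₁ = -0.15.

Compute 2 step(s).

f(x) = x³ - x² + x + 2
x₀ = -3.08, x₁ = -0.15

Secant formula: x_{n+1} = x_n - f(x_n)(x_n - x_{n-1})/(f(x_n) - f(x_{n-1}))

Iteration 1:
  f(-3.080000) = -39.784512
  f(-0.150000) = 1.824125
  x_2 = -0.150000 - 1.824125×(-0.150000 - (-3.080000))/(1.824125 - (-39.784512))
       = -0.278451
Iteration 2:
  f(-0.150000) = 1.824125
  f(-0.278451) = 1.622424
  x_3 = -0.278451 - 1.622424×(-0.278451 - (-0.150000))/(1.622424 - 1.824125)
       = -1.311675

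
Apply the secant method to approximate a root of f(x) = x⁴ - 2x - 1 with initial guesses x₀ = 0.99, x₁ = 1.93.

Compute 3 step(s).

f(x) = x⁴ - 2x - 1
x₀ = 0.99, x₁ = 1.93

Secant formula: x_{n+1} = x_n - f(x_n)(x_n - x_{n-1})/(f(x_n) - f(x_{n-1}))

Iteration 1:
  f(0.990000) = -2.019404
  f(1.930000) = 9.014880
  x_2 = 1.930000 - 9.014880×(1.930000 - 0.990000)/(9.014880 - (-2.019404))
       = 1.162031
Iteration 2:
  f(1.930000) = 9.014880
  f(1.162031) = -1.500708
  x_3 = 1.162031 - (-1.500708)×(1.162031 - 1.930000)/(-1.500708 - 9.014880)
       = 1.271630
Iteration 3:
  f(1.162031) = -1.500708
  f(1.271630) = -0.928432
  x_4 = 1.271630 - (-0.928432)×(1.271630 - 1.162031)/(-0.928432 - (-1.500708))
       = 1.449438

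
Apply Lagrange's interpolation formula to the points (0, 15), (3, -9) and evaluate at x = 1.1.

Lagrange interpolation formula:
P(x) = Σ yᵢ × Lᵢ(x)
where Lᵢ(x) = Π_{j≠i} (x - xⱼ)/(xᵢ - xⱼ)

L_0(1.1) = (1.1 - 3)/(0 - 3) = 0.633333
L_1(1.1) = (1.1 - 0)/(3 - 0) = 0.366667

P(1.1) = 15×L_0(1.1) + (-9)×L_1(1.1)
P(1.1) = 6.200000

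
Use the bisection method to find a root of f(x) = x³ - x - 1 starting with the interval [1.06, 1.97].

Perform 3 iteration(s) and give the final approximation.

f(x) = x³ - x - 1
Initial interval: [1.06, 1.97]

Iteration 1:
  c_1 = (1.060000 + 1.970000)/2 = 1.515000
  f(c_1) = f(1.515000) = 0.962266
  f(a) × f(c) < 0, new interval: [1.060000, 1.515000]
Iteration 2:
  c_2 = (1.060000 + 1.515000)/2 = 1.287500
  f(c_2) = f(1.287500) = -0.153268
  f(a) × f(c) ≥ 0, new interval: [1.287500, 1.515000]
Iteration 3:
  c_3 = (1.287500 + 1.515000)/2 = 1.401250
  f(c_3) = f(1.401250) = 0.350107
  f(a) × f(c) < 0, new interval: [1.287500, 1.401250]

After 3 iteration(s), the approximation is c_3 = 1.401250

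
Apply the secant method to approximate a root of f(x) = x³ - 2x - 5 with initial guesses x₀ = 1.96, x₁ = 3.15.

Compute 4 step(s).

f(x) = x³ - 2x - 5
x₀ = 1.96, x₁ = 3.15

Secant formula: x_{n+1} = x_n - f(x_n)(x_n - x_{n-1})/(f(x_n) - f(x_{n-1}))

Iteration 1:
  f(1.960000) = -1.390464
  f(3.150000) = 19.955875
  x_2 = 3.150000 - 19.955875×(3.150000 - 1.960000)/(19.955875 - (-1.390464))
       = 2.037515
Iteration 2:
  f(3.150000) = 19.955875
  f(2.037515) = -0.616358
  x_3 = 2.037515 - (-0.616358)×(2.037515 - 3.150000)/(-0.616358 - 19.955875)
       = 2.070845
Iteration 3:
  f(2.037515) = -0.616358
  f(2.070845) = -0.261077
  x_4 = 2.070845 - (-0.261077)×(2.070845 - 2.037515)/(-0.261077 - (-0.616358))
       = 2.095338
Iteration 4:
  f(2.070845) = -0.261077
  f(2.095338) = 0.008786
  x_5 = 2.095338 - 0.008786×(2.095338 - 2.070845)/(0.008786 - (-0.261077))
       = 2.094541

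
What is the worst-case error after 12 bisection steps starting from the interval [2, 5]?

Bisection error bound: |error| ≤ (b-a)/2^n
|error| ≤ (5 - 2)/2^12 = 3/2^12
|error| ≤ 0.0007324219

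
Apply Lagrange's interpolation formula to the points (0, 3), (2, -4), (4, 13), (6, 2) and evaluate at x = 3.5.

Lagrange interpolation formula:
P(x) = Σ yᵢ × Lᵢ(x)
where Lᵢ(x) = Π_{j≠i} (x - xⱼ)/(xᵢ - xⱼ)

L_0(3.5) = (3.5 - 2)/(0 - 2) × (3.5 - 4)/(0 - 4) × (3.5 - 6)/(0 - 6) = -0.039062
L_1(3.5) = (3.5 - 0)/(2 - 0) × (3.5 - 4)/(2 - 4) × (3.5 - 6)/(2 - 6) = 0.273438
L_2(3.5) = (3.5 - 0)/(4 - 0) × (3.5 - 2)/(4 - 2) × (3.5 - 6)/(4 - 6) = 0.820312
L_3(3.5) = (3.5 - 0)/(6 - 0) × (3.5 - 2)/(6 - 2) × (3.5 - 4)/(6 - 4) = -0.054688

P(3.5) = 3×L_0(3.5) + (-4)×L_1(3.5) + 13×L_2(3.5) + 2×L_3(3.5)
P(3.5) = 9.343750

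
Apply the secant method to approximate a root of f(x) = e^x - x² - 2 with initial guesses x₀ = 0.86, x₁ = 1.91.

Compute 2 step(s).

f(x) = e^x - x² - 2
x₀ = 0.86, x₁ = 1.91

Secant formula: x_{n+1} = x_n - f(x_n)(x_n - x_{n-1})/(f(x_n) - f(x_{n-1}))

Iteration 1:
  f(0.860000) = -0.376439
  f(1.910000) = 1.104989
  x_2 = 1.910000 - 1.104989×(1.910000 - 0.860000)/(1.104989 - (-0.376439))
       = 1.126811
Iteration 2:
  f(1.910000) = 1.104989
  f(1.126811) = -0.183903
  x_3 = 1.126811 - (-0.183903)×(1.126811 - 1.910000)/(-0.183903 - 1.104989)
       = 1.238559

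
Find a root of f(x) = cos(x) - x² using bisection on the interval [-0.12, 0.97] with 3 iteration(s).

f(x) = cos(x) - x²
Initial interval: [-0.12, 0.97]

Iteration 1:
  c_1 = (-0.120000 + 0.970000)/2 = 0.425000
  f(c_1) = f(0.425000) = 0.730414
  f(a) × f(c) ≥ 0, new interval: [0.425000, 0.970000]
Iteration 2:
  c_2 = (0.425000 + 0.970000)/2 = 0.697500
  f(c_2) = f(0.697500) = 0.279944
  f(a) × f(c) ≥ 0, new interval: [0.697500, 0.970000]
Iteration 3:
  c_3 = (0.697500 + 0.970000)/2 = 0.833750
  f(c_3) = f(0.833750) = -0.023035
  f(a) × f(c) < 0, new interval: [0.697500, 0.833750]

After 3 iteration(s), the approximation is c_3 = 0.833750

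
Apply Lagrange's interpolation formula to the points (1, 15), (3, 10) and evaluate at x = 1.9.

Lagrange interpolation formula:
P(x) = Σ yᵢ × Lᵢ(x)
where Lᵢ(x) = Π_{j≠i} (x - xⱼ)/(xᵢ - xⱼ)

L_0(1.9) = (1.9 - 3)/(1 - 3) = 0.550000
L_1(1.9) = (1.9 - 1)/(3 - 1) = 0.450000

P(1.9) = 15×L_0(1.9) + 10×L_1(1.9)
P(1.9) = 12.750000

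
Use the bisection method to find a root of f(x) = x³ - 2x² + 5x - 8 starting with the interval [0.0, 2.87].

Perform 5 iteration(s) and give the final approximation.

f(x) = x³ - 2x² + 5x - 8
Initial interval: [0.0, 2.87]

Iteration 1:
  c_1 = (0.000000 + 2.870000)/2 = 1.435000
  f(c_1) = f(1.435000) = -1.988462
  f(a) × f(c) ≥ 0, new interval: [1.435000, 2.870000]
Iteration 2:
  c_2 = (1.435000 + 2.870000)/2 = 2.152500
  f(c_2) = f(2.152500) = 3.469072
  f(a) × f(c) < 0, new interval: [1.435000, 2.152500]
Iteration 3:
  c_3 = (1.435000 + 2.152500)/2 = 1.793750
  f(c_3) = f(1.793750) = 0.305133
  f(a) × f(c) < 0, new interval: [1.435000, 1.793750]
Iteration 4:
  c_4 = (1.435000 + 1.793750)/2 = 1.614375
  f(c_4) = f(1.614375) = -0.933143
  f(a) × f(c) ≥ 0, new interval: [1.614375, 1.793750]
Iteration 5:
  c_5 = (1.614375 + 1.793750)/2 = 1.704063
  f(c_5) = f(1.704063) = -0.339039
  f(a) × f(c) ≥ 0, new interval: [1.704063, 1.793750]

After 5 iteration(s), the approximation is c_5 = 1.704063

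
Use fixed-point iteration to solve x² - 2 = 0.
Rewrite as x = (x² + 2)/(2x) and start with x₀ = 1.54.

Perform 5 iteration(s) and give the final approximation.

Equation: x² - 2 = 0
Fixed-point form: x = (x² + 2)/(2x)
x₀ = 1.54

x_1 = g(1.540000) = 1.419351
x_2 = g(1.419351) = 1.414223
x_3 = g(1.414223) = 1.414214
x_4 = g(1.414214) = 1.414214
x_5 = g(1.414214) = 1.414214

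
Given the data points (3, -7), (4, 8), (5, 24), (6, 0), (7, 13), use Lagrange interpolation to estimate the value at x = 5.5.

Lagrange interpolation formula:
P(x) = Σ yᵢ × Lᵢ(x)
where Lᵢ(x) = Π_{j≠i} (x - xⱼ)/(xᵢ - xⱼ)

L_0(5.5) = (5.5 - 4)/(3 - 4) × (5.5 - 5)/(3 - 5) × (5.5 - 6)/(3 - 6) × (5.5 - 7)/(3 - 7) = 0.023438
L_1(5.5) = (5.5 - 3)/(4 - 3) × (5.5 - 5)/(4 - 5) × (5.5 - 6)/(4 - 6) × (5.5 - 7)/(4 - 7) = -0.156250
L_2(5.5) = (5.5 - 3)/(5 - 3) × (5.5 - 4)/(5 - 4) × (5.5 - 6)/(5 - 6) × (5.5 - 7)/(5 - 7) = 0.703125
L_3(5.5) = (5.5 - 3)/(6 - 3) × (5.5 - 4)/(6 - 4) × (5.5 - 5)/(6 - 5) × (5.5 - 7)/(6 - 7) = 0.468750
L_4(5.5) = (5.5 - 3)/(7 - 3) × (5.5 - 4)/(7 - 4) × (5.5 - 5)/(7 - 5) × (5.5 - 6)/(7 - 6) = -0.039062

P(5.5) = (-7)×L_0(5.5) + 8×L_1(5.5) + 24×L_2(5.5) + 0×L_3(5.5) + 13×L_4(5.5)
P(5.5) = 14.953125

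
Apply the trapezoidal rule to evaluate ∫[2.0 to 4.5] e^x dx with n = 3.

f(x) = e^x
a = 2.0, b = 4.5, n = 3
h = (b - a)/n = 0.833333

Trapezoidal rule: (h/2)[f(x₀) + 2f(x₁) + 2f(x₂) + ... + f(xₙ)]

x_0 = 2.0000, f(x_0) = 7.389056, coefficient = 1
x_1 = 2.8333, f(x_1) = 17.002040, coefficient = 2
x_2 = 3.6667, f(x_2) = 39.121284, coefficient = 2
x_3 = 4.5000, f(x_3) = 90.017131, coefficient = 1

I ≈ (0.833333/2) × 209.652835 = 87.355348
Exact value: 82.628075
Error: 4.727273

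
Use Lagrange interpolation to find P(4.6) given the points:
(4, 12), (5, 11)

Lagrange interpolation formula:
P(x) = Σ yᵢ × Lᵢ(x)
where Lᵢ(x) = Π_{j≠i} (x - xⱼ)/(xᵢ - xⱼ)

L_0(4.6) = (4.6 - 5)/(4 - 5) = 0.400000
L_1(4.6) = (4.6 - 4)/(5 - 4) = 0.600000

P(4.6) = 12×L_0(4.6) + 11×L_1(4.6)
P(4.6) = 11.400000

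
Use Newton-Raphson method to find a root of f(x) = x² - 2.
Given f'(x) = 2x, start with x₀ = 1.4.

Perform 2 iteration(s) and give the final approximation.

f(x) = x² - 2
f'(x) = 2x
x₀ = 1.4

Newton-Raphson formula: x_{n+1} = x_n - f(x_n)/f'(x_n)

Iteration 1:
  f(1.400000) = -0.040000
  f'(1.400000) = 2.800000
  x_1 = 1.400000 - (-0.040000)/2.800000 = 1.414286
Iteration 2:
  f(1.414286) = 0.000204
  f'(1.414286) = 2.828571
  x_2 = 1.414286 - 0.000204/2.828571 = 1.414214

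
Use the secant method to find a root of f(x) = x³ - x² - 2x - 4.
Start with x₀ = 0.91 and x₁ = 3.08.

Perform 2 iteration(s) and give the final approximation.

f(x) = x³ - x² - 2x - 4
x₀ = 0.91, x₁ = 3.08

Secant formula: x_{n+1} = x_n - f(x_n)(x_n - x_{n-1})/(f(x_n) - f(x_{n-1}))

Iteration 1:
  f(0.910000) = -5.894529
  f(3.080000) = 9.571712
  x_2 = 3.080000 - 9.571712×(3.080000 - 0.910000)/(9.571712 - (-5.894529))
       = 1.737035
Iteration 2:
  f(3.080000) = 9.571712
  f(1.737035) = -5.250220
  x_3 = 1.737035 - (-5.250220)×(1.737035 - 3.080000)/(-5.250220 - 9.571712)
       = 2.212740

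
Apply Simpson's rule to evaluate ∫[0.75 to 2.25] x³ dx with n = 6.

f(x) = x³
a = 0.75, b = 2.25, n = 6
h = (b - a)/n = 0.250000

Simpson's rule: (h/3)[f(x₀) + 4f(x₁) + 2f(x₂) + ... + f(xₙ)]

x_0 = 0.7500, f(x_0) = 0.421875, coefficient = 1
x_1 = 1.0000, f(x_1) = 1.000000, coefficient = 4
x_2 = 1.2500, f(x_2) = 1.953125, coefficient = 2
x_3 = 1.5000, f(x_3) = 3.375000, coefficient = 4
x_4 = 1.7500, f(x_4) = 5.359375, coefficient = 2
x_5 = 2.0000, f(x_5) = 8.000000, coefficient = 4
x_6 = 2.2500, f(x_6) = 11.390625, coefficient = 1

I ≈ (0.250000/3) × 75.937500 = 6.328125
Exact value: 6.328125
Error: 0.000000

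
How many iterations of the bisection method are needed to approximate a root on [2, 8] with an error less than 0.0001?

We need (b-a)/2^n ≤ 0.0001
(8 - 2)/2^n ≤ 0.0001
6/2^n ≤ 0.0001
2^n ≥ 60000
n ≥ log₂(60000) = 15.87
n ≥ 16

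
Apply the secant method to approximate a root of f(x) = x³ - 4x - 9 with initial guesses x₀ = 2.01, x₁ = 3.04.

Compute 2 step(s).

f(x) = x³ - 4x - 9
x₀ = 2.01, x₁ = 3.04

Secant formula: x_{n+1} = x_n - f(x_n)(x_n - x_{n-1})/(f(x_n) - f(x_{n-1}))

Iteration 1:
  f(2.010000) = -8.919399
  f(3.040000) = 6.934464
  x_2 = 3.040000 - 6.934464×(3.040000 - 2.010000)/(6.934464 - (-8.919399))
       = 2.589479
Iteration 2:
  f(3.040000) = 6.934464
  f(2.589479) = -1.994419
  x_3 = 2.589479 - (-1.994419)×(2.589479 - 3.040000)/(-1.994419 - 6.934464)
       = 2.690111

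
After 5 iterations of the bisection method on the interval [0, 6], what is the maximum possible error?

Bisection error bound: |error| ≤ (b-a)/2^n
|error| ≤ (6 - 0)/2^5 = 6/2^5
|error| ≤ 0.1875000000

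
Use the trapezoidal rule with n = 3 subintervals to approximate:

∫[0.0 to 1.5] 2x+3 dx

f(x) = 2x+3
a = 0.0, b = 1.5, n = 3
h = (b - a)/n = 0.500000

Trapezoidal rule: (h/2)[f(x₀) + 2f(x₁) + 2f(x₂) + ... + f(xₙ)]

x_0 = 0.0000, f(x_0) = 3.000000, coefficient = 1
x_1 = 0.5000, f(x_1) = 4.000000, coefficient = 2
x_2 = 1.0000, f(x_2) = 5.000000, coefficient = 2
x_3 = 1.5000, f(x_3) = 6.000000, coefficient = 1

I ≈ (0.500000/2) × 27.000000 = 6.750000
Exact value: 6.750000
Error: 0.000000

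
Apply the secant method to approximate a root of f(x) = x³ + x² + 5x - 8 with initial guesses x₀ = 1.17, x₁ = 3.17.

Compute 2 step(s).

f(x) = x³ + x² + 5x - 8
x₀ = 1.17, x₁ = 3.17

Secant formula: x_{n+1} = x_n - f(x_n)(x_n - x_{n-1})/(f(x_n) - f(x_{n-1}))

Iteration 1:
  f(1.170000) = 0.820513
  f(3.170000) = 49.753913
  x_2 = 3.170000 - 49.753913×(3.170000 - 1.170000)/(49.753913 - 0.820513)
       = 1.136464
Iteration 2:
  f(3.170000) = 49.753913
  f(1.136464) = 0.441672
  x_3 = 1.136464 - 0.441672×(1.136464 - 3.170000)/(0.441672 - 49.753913)
       = 1.118250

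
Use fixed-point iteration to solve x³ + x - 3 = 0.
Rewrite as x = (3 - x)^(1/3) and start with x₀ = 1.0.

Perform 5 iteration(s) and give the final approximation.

Equation: x³ + x - 3 = 0
Fixed-point form: x = (3 - x)^(1/3)
x₀ = 1.0

x_1 = g(1.000000) = 1.259921
x_2 = g(1.259921) = 1.202790
x_3 = g(1.202790) = 1.215812
x_4 = g(1.215812) = 1.212868
x_5 = g(1.212868) = 1.213535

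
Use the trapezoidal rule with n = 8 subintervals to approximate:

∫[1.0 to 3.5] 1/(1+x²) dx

f(x) = 1/(1+x²)
a = 1.0, b = 3.5, n = 8
h = (b - a)/n = 0.312500

Trapezoidal rule: (h/2)[f(x₀) + 2f(x₁) + 2f(x₂) + ... + f(xₙ)]

x_0 = 1.0000, f(x_0) = 0.500000, coefficient = 1
x_1 = 1.3125, f(x_1) = 0.367288, coefficient = 2
x_2 = 1.6250, f(x_2) = 0.274678, coefficient = 2
x_3 = 1.9375, f(x_3) = 0.210353, coefficient = 2
x_4 = 2.2500, f(x_4) = 0.164948, coefficient = 2
x_5 = 2.5625, f(x_5) = 0.132163, coefficient = 2
x_6 = 2.8750, f(x_6) = 0.107926, coefficient = 2
x_7 = 3.1875, f(x_7) = 0.089604, coefficient = 2
x_8 = 3.5000, f(x_8) = 0.075472, coefficient = 1

I ≈ (0.312500/2) × 3.269395 = 0.510843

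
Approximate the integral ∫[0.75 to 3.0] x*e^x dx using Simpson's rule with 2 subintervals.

f(x) = x*e^x
a = 0.75, b = 3.0, n = 2
h = (b - a)/n = 1.125000

Simpson's rule: (h/3)[f(x₀) + 4f(x₁) + 2f(x₂) + ... + f(xₙ)]

x_0 = 0.7500, f(x_0) = 1.587750, coefficient = 1
x_1 = 1.8750, f(x_1) = 12.226536, coefficient = 4
x_2 = 3.0000, f(x_2) = 60.256611, coefficient = 1

I ≈ (1.125000/3) × 110.750504 = 41.531439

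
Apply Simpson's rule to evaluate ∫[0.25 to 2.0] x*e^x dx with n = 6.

f(x) = x*e^x
a = 0.25, b = 2.0, n = 6
h = (b - a)/n = 0.291667

Simpson's rule: (h/3)[f(x₀) + 4f(x₁) + 2f(x₂) + ... + f(xₙ)]

x_0 = 0.2500, f(x_0) = 0.321006, coefficient = 1
x_1 = 0.5417, f(x_1) = 0.931054, coefficient = 4
x_2 = 0.8333, f(x_2) = 1.917480, coefficient = 2
x_3 = 1.1250, f(x_3) = 3.465244, coefficient = 4
x_4 = 1.4167, f(x_4) = 5.841417, coefficient = 2
x_5 = 1.7083, f(x_5) = 9.429580, coefficient = 4
x_6 = 2.0000, f(x_6) = 14.778112, coefficient = 1

I ≈ (0.291667/3) × 85.920425 = 8.353375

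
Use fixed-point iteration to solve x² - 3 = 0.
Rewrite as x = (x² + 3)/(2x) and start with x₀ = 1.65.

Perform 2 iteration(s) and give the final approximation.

Equation: x² - 3 = 0
Fixed-point form: x = (x² + 3)/(2x)
x₀ = 1.65

x_1 = g(1.650000) = 1.734091
x_2 = g(1.734091) = 1.732052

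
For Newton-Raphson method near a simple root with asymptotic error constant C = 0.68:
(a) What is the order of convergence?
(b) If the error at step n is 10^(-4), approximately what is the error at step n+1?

(a) Newton-Raphson has quadratic (order 2) convergence near simple roots.
    This means |e_{n+1}| ≈ C|e_n|².

(b) With |e_n| = 10^(-4) and C = 0.68:
    |e_{n+1}| ≈ 0.68 × (10^(-4))² = 0.68 × 10^(-8)

(a) 2 (quadratic); (b) |e_{n+1}| ≈ 6.800e-09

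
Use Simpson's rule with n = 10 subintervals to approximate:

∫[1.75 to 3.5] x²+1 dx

f(x) = x²+1
a = 1.75, b = 3.5, n = 10
h = (b - a)/n = 0.175000

Simpson's rule: (h/3)[f(x₀) + 4f(x₁) + 2f(x₂) + ... + f(xₙ)]

x_0 = 1.7500, f(x_0) = 4.062500, coefficient = 1
x_1 = 1.9250, f(x_1) = 4.705625, coefficient = 4
x_2 = 2.1000, f(x_2) = 5.410000, coefficient = 2
x_3 = 2.2750, f(x_3) = 6.175625, coefficient = 4
x_4 = 2.4500, f(x_4) = 7.002500, coefficient = 2
x_5 = 2.6250, f(x_5) = 7.890625, coefficient = 4
x_6 = 2.8000, f(x_6) = 8.840000, coefficient = 2
x_7 = 2.9750, f(x_7) = 9.850625, coefficient = 4
x_8 = 3.1500, f(x_8) = 10.922500, coefficient = 2
x_9 = 3.3250, f(x_9) = 12.055625, coefficient = 4
x_10 = 3.5000, f(x_10) = 13.250000, coefficient = 1

I ≈ (0.175000/3) × 244.375000 = 14.255208
Exact value: 14.255208
Error: 0.000000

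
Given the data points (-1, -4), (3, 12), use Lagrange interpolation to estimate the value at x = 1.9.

Lagrange interpolation formula:
P(x) = Σ yᵢ × Lᵢ(x)
where Lᵢ(x) = Π_{j≠i} (x - xⱼ)/(xᵢ - xⱼ)

L_0(1.9) = (1.9 - 3)/(-1 - 3) = 0.275000
L_1(1.9) = (1.9 - (-1))/(3 - (-1)) = 0.725000

P(1.9) = (-4)×L_0(1.9) + 12×L_1(1.9)
P(1.9) = 7.600000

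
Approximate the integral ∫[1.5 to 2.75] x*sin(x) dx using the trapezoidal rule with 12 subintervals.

f(x) = x*sin(x)
a = 1.5, b = 2.75, n = 12
h = (b - a)/n = 0.104167

Trapezoidal rule: (h/2)[f(x₀) + 2f(x₁) + 2f(x₂) + ... + f(xₙ)]

x_0 = 1.5000, f(x_0) = 1.496242, coefficient = 1
x_1 = 1.6042, f(x_1) = 1.603274, coefficient = 2
x_2 = 1.7083, f(x_2) = 1.692201, coefficient = 2
x_3 = 1.8125, f(x_3) = 1.759814, coefficient = 2
x_4 = 1.9167, f(x_4) = 1.803163, coefficient = 2
x_5 = 2.0208, f(x_5) = 1.819621, coefficient = 2
x_6 = 2.1250, f(x_6) = 1.806930, coefficient = 2
x_7 = 2.2292, f(x_7) = 1.763249, coefficient = 2
x_8 = 2.3333, f(x_8) = 1.687200, coefficient = 2
x_9 = 2.4375, f(x_9) = 1.577897, coefficient = 2
x_10 = 2.5417, f(x_10) = 1.434978, coefficient = 2
x_11 = 2.6458, f(x_11) = 1.258622, coefficient = 2
x_12 = 2.7500, f(x_12) = 1.049568, coefficient = 1

I ≈ (0.104167/2) × 38.959707 = 2.029151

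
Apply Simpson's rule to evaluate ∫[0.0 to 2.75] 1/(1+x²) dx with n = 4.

f(x) = 1/(1+x²)
a = 0.0, b = 2.75, n = 4
h = (b - a)/n = 0.687500

Simpson's rule: (h/3)[f(x₀) + 4f(x₁) + 2f(x₂) + ... + f(xₙ)]

x_0 = 0.0000, f(x_0) = 1.000000, coefficient = 1
x_1 = 0.6875, f(x_1) = 0.679045, coefficient = 4
x_2 = 1.3750, f(x_2) = 0.345946, coefficient = 2
x_3 = 2.0625, f(x_3) = 0.190335, coefficient = 4
x_4 = 2.7500, f(x_4) = 0.116788, coefficient = 1

I ≈ (0.687500/3) × 5.286199 = 1.211421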